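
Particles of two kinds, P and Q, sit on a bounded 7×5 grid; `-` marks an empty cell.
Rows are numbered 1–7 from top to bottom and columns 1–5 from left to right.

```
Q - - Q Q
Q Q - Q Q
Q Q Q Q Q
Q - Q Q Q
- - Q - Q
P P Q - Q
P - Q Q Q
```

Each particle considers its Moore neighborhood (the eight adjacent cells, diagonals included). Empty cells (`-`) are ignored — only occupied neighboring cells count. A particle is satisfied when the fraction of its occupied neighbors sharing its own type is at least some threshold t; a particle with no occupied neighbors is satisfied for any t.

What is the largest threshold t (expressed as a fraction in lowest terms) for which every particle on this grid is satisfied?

Row 1: (1,1)Q 2/2 · (1,4)Q 3/3 · (1,5)Q 3/3
Row 2: (2,1)Q 4/4 · (2,2)Q 5/5 · (2,4)Q 6/6 · (2,5)Q 5/5
Row 3: (3,1)Q 4/4 · (3,2)Q 6/6 · (3,3)Q 6/6 · (3,4)Q 7/7 · (3,5)Q 5/5
Row 4: (4,1)Q 2/2 · (4,3)Q 5/5 · (4,4)Q 7/7 · (4,5)Q 4/4
Row 5: (5,3)Q 3/4 · (5,5)Q 3/3
Row 6: (6,1)P 2/2 · (6,2)P 2/5 · (6,3)Q 3/4 · (6,5)Q 3/3
Row 7: (7,1)P 2/2 · (7,3)Q 2/3 · (7,4)Q 4/4 · (7,5)Q 2/2
The smallest same-type fraction is 2/5 at (6,2), which reduces to 2/5. Any threshold above that leaves this particle unsatisfied.

2/5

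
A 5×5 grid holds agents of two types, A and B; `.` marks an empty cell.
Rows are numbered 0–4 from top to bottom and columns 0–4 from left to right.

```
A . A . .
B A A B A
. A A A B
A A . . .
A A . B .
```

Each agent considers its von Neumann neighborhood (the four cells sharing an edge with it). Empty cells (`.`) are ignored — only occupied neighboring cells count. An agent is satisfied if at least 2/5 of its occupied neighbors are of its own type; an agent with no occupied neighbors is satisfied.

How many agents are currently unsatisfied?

(0,0)A 0/1 unhappy
(0,2)A 1/1 ok
(1,0)B 0/2 unhappy
(1,1)A 2/3 ok
(1,2)A 3/4 ok
(1,3)B 0/3 unhappy
(1,4)A 0/2 unhappy
(2,1)A 3/3 ok
(2,2)A 3/3 ok
(2,3)A 1/3 unhappy
(2,4)B 0/2 unhappy
(3,0)A 2/2 ok
(3,1)A 3/3 ok
(4,0)A 2/2 ok
(4,1)A 2/2 ok
(4,3)B 0/0 ok
Unsatisfied: (0,0), (1,0), (1,3), (1,4), (2,3), (2,4) — 6 in total.

6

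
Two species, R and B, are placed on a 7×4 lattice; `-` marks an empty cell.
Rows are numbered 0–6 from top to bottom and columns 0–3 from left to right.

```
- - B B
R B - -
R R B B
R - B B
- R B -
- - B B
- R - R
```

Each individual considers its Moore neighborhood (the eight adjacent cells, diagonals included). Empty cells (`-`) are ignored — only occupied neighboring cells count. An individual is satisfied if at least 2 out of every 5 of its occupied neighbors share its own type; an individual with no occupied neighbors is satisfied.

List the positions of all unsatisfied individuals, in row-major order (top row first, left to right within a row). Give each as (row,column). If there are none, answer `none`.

(0,2)B 2/2 satisfied
(0,3)B 1/1 satisfied
(1,0)R 2/3 satisfied
(1,1)B 2/5 satisfied
(2,0)R 3/4 satisfied
(2,1)R 3/6 satisfied
(2,2)B 4/5 satisfied
(2,3)B 3/3 satisfied
(3,0)R 3/3 satisfied
(3,2)B 4/6 satisfied
(3,3)B 4/4 satisfied
(4,1)R 1/4 not
(4,2)B 4/5 satisfied
(5,2)B 2/5 satisfied
(5,3)B 2/3 satisfied
(6,1)R 0/1 not
(6,3)R 0/2 not

(4,1), (6,1), (6,3)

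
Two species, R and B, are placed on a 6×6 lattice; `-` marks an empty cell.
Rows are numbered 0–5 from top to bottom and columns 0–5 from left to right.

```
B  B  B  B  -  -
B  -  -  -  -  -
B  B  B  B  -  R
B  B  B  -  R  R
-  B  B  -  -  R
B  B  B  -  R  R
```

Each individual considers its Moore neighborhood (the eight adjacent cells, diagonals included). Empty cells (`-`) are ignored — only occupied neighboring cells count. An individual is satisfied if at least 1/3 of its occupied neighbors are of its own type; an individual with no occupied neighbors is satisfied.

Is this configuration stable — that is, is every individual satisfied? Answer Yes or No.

Yes

(0,0)B 2/2 ✓
(0,1)B 3/3 ✓
(0,2)B 2/2 ✓
(0,3)B 1/1 ✓
(1,0)B 4/4 ✓
(2,0)B 4/4 ✓
(2,1)B 6/6 ✓
(2,2)B 4/4 ✓
(2,3)B 2/3 ✓
(2,5)R 2/2 ✓
(3,0)B 4/4 ✓
(3,1)B 7/7 ✓
(3,2)B 6/6 ✓
(3,4)R 3/4 ✓
(3,5)R 3/3 ✓
(4,1)B 7/7 ✓
(4,2)B 5/5 ✓
(4,5)R 4/4 ✓
(5,0)B 2/2 ✓
(5,1)B 4/4 ✓
(5,2)B 3/3 ✓
(5,4)R 2/2 ✓
(5,5)R 2/2 ✓
All meet the threshold, so the configuration is stable.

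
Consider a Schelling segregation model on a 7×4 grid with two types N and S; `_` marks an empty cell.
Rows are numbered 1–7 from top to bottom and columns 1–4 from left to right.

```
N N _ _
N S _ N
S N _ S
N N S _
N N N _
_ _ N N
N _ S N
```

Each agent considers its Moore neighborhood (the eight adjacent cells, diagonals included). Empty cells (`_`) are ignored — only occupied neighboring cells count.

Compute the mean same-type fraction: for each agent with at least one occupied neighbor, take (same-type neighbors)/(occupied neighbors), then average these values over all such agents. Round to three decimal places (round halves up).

Row 1: (1,1)N 2/3 · (1,2)N 2/3
Row 2: (2,1)N 3/5 · (2,2)S 1/5 · (2,4)N 0/1
Row 3: (3,1)S 1/5 · (3,2)N 3/6 · (3,4)S 1/2
Row 4: (4,1)N 4/5 · (4,2)N 5/7 · (4,3)S 1/5
Row 5: (5,1)N 3/3 · (5,2)N 5/6 · (5,3)N 4/5
Row 6: (6,3)N 4/5 · (6,4)N 3/4
Row 7: (7,1)N — no occupied neighbors · (7,3)S 0/3 · (7,4)N 2/3
Sum over 18 agents: 2/3 + 2/3 + 3/5 + 1/5 + 0/1 + 1/5 + 3/6 + 1/2 + 4/5 + 5/7 + 1/5 + 3/3 + 5/6 + 4/5 + 4/5 + 3/4 + 0/3 + 2/3 = 4157/420; mean = 4157/420 ÷ 18 = 4157/7560 = 0.549867… → 0.550.

0.550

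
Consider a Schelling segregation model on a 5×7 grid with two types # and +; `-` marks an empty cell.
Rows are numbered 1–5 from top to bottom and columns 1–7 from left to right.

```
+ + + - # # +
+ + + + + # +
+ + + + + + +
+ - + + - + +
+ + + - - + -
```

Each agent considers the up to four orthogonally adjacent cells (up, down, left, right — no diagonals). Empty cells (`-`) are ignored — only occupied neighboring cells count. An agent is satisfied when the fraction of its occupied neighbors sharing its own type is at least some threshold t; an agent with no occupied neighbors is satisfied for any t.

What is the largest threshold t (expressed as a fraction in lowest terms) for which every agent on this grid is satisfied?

(1,1)+ 2/2
(1,2)+ 3/3
(1,3)+ 2/2
(1,5)# 1/2
(1,6)# 2/3
(1,7)+ 1/2
(2,1)+ 3/3
(2,2)+ 4/4
(2,3)+ 4/4
(2,4)+ 3/3
(2,5)+ 2/4
(2,6)# 1/4
(2,7)+ 2/3
(3,1)+ 3/3
(3,2)+ 3/3
(3,3)+ 4/4
(3,4)+ 4/4
(3,5)+ 3/3
(3,6)+ 3/4
(3,7)+ 3/3
(4,1)+ 2/2
(4,3)+ 3/3
(4,4)+ 2/2
(4,6)+ 3/3
(4,7)+ 2/2
(5,1)+ 2/2
(5,2)+ 2/2
(5,3)+ 2/2
(5,6)+ 1/1
The smallest same-type fraction is 1/4 at (2,6), which reduces to 1/4. Any threshold above that leaves this agent unsatisfied.

1/4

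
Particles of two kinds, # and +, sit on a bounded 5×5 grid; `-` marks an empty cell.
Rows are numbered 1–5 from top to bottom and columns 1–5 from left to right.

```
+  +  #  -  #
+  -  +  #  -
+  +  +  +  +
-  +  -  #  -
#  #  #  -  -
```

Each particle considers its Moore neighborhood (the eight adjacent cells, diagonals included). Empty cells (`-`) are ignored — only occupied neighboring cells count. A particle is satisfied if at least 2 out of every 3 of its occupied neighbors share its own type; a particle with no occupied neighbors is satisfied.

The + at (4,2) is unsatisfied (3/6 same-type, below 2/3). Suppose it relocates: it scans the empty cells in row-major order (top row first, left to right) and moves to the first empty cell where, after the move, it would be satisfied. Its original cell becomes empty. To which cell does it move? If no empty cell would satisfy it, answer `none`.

(2,2)

Vacating (4,2). Empty cells in order:
  (1,4): 1/4 same-type → still unsatisfied.
  (2,2): 7/8 same-type → satisfied — stop here.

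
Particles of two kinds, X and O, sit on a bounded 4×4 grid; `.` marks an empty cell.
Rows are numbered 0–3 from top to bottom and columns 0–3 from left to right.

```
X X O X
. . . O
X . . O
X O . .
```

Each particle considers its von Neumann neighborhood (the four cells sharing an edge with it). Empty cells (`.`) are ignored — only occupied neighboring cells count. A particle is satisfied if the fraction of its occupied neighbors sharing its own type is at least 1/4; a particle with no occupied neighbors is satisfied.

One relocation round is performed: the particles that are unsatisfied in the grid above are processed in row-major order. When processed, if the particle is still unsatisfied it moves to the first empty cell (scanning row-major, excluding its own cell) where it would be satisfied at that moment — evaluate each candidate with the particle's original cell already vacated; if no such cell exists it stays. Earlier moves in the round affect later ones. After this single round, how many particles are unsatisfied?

Initially unsatisfied (in order): (0,2), (0,3), (3,1).
  (0,2) → (1,2).
  (0,3) → (0,2).
  (3,1) → (0,3).
Resulting grid:
X X X O
. . O O
X . . O
X . . .
All satisfied now.

0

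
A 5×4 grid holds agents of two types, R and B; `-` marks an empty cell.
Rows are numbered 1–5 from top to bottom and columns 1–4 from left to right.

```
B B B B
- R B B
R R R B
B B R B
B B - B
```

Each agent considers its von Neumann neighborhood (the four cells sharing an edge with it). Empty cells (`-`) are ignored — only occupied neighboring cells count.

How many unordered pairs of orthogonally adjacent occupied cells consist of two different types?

8

Scan each occupied cell's neighbors to the right and below so each pair is counted once.
Row 1: B(1,1)–B(1,2)= B(1,2)–B(1,3)= B(1,2)–R(2,2)≠ B(1,3)–B(1,4)= B(1,3)–B(2,3)= B(1,4)–B(2,4)=  → 1/6 unlike.
Row 2: R(2,2)–B(2,3)≠ R(2,2)–R(3,2)= B(2,3)–B(2,4)= B(2,3)–R(3,3)≠ B(2,4)–B(3,4)=  → 2/5 unlike.
Row 3: R(3,1)–R(3,2)= R(3,1)–B(4,1)≠ R(3,2)–R(3,3)= R(3,2)–B(4,2)≠ R(3,3)–B(3,4)≠ R(3,3)–R(4,3)= B(3,4)–B(4,4)=  → 3/7 unlike.
Row 4: B(4,1)–B(4,2)= B(4,1)–B(5,1)= B(4,2)–R(4,3)≠ B(4,2)–B(5,2)= R(4,3)–B(4,4)≠ B(4,4)–B(5,4)=  → 2/6 unlike.
Row 5: B(5,1)–B(5,2)=  → 0/1 unlike.
Total adjacent occupied pairs: 25; unlike-type pairs: 8.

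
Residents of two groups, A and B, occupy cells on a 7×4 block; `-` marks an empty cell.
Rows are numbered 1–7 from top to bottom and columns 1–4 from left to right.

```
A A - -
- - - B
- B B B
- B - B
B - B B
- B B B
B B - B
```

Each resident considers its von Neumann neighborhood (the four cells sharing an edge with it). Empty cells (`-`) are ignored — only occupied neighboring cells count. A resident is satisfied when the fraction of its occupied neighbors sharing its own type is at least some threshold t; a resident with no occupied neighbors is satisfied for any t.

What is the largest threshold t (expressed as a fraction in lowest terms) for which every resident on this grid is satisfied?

Row 1: (1,1)A 1/1 · (1,2)A 1/1
Row 2: (2,4)B 1/1
Row 3: (3,2)B 2/2 · (3,3)B 2/2 · (3,4)B 3/3
Row 4: (4,2)B 1/1 · (4,4)B 2/2
Row 5: (5,1)B — no occupied neighbors · (5,3)B 2/2 · (5,4)B 3/3
Row 6: (6,2)B 2/2 · (6,3)B 3/3 · (6,4)B 3/3
Row 7: (7,1)B 1/1 · (7,2)B 2/2 · (7,4)B 1/1
The smallest same-type fraction is 1/1 at (1,1), which reduces to 1/1. Any threshold above that leaves this resident unsatisfied.

1/1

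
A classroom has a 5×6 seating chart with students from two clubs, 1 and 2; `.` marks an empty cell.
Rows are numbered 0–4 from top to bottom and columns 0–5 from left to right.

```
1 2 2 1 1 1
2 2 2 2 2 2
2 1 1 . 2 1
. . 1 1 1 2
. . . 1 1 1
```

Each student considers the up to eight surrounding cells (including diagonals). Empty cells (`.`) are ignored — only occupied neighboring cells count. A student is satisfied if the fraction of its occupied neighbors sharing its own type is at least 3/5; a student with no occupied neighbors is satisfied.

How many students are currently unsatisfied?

(0,0)1 0/3 not
(0,1)2 4/5 satisfied
(0,2)2 4/5 satisfied
(0,3)1 1/5 not
(0,4)1 2/5 not
(0,5)1 1/3 not
(1,0)2 3/5 satisfied
(1,1)2 5/8 satisfied
(1,2)2 4/7 not
(1,3)2 4/7 not
(1,4)2 3/7 not
(1,5)2 2/5 not
(2,0)2 2/3 satisfied
(2,1)1 2/6 not
(2,2)1 3/6 not
(2,4)2 4/7 not
(2,5)1 1/5 not
(3,2)1 4/4 satisfied
(3,3)1 5/6 satisfied
(3,4)1 5/7 satisfied
(3,5)2 1/5 not
(4,3)1 4/4 satisfied
(4,4)1 4/5 satisfied
(4,5)1 2/3 satisfied
Unsatisfied: (0,0), (0,3), (0,4), (0,5), (1,2), (1,3), (1,4), (1,5), (2,1), (2,2), (2,4), (2,5), (3,5) — 13 in total.

13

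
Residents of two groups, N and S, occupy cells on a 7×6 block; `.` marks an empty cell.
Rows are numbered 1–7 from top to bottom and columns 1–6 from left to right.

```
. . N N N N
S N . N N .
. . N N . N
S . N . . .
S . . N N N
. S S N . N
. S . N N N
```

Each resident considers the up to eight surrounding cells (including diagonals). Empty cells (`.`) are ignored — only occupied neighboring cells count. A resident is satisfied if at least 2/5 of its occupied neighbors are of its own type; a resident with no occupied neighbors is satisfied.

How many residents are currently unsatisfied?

Row 1: (1,3)N 3/3 satisfied · (1,4)N 4/4 satisfied · (1,5)N 4/4 satisfied · (1,6)N 2/2 satisfied
Row 2: (2,1)S 0/1 not · (2,2)N 2/3 satisfied · (2,4)N 6/6 satisfied · (2,5)N 6/6 satisfied
Row 3: (3,3)N 4/4 satisfied · (3,4)N 4/4 satisfied · (3,6)N 1/1 satisfied
Row 4: (4,1)S 1/1 satisfied · (4,3)N 3/3 satisfied
Row 5: (5,1)S 2/2 satisfied · (5,4)N 3/4 satisfied · (5,5)N 4/4 satisfied · (5,6)N 2/2 satisfied
Row 6: (6,2)S 3/3 satisfied · (6,3)S 2/5 satisfied · (6,4)N 4/5 satisfied · (6,6)N 4/4 satisfied
Row 7: (7,2)S 2/2 satisfied · (7,4)N 2/3 satisfied · (7,5)N 4/4 satisfied · (7,6)N 2/2 satisfied
Unsatisfied: (2,1) — 1 in total.

1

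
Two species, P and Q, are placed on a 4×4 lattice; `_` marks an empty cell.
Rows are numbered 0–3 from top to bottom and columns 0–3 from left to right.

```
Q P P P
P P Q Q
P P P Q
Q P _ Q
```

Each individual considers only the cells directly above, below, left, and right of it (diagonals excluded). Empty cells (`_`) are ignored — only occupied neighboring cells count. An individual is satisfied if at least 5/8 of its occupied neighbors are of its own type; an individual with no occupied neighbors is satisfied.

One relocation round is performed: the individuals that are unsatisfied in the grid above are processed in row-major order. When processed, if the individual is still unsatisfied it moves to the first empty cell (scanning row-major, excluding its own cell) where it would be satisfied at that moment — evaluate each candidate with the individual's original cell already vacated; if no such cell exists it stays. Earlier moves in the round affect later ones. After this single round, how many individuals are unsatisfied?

Initially unsatisfied (in order): (0,0), (0,3), (1,2), (2,2), (3,0), (3,1).
  (0,0): no empty cell satisfies it; stays.
  (0,3) → (3,2).
  (1,2): no empty cell satisfies it; stays.
  (2,2): no empty cell satisfies it; stays.
  (3,0): no empty cell satisfies it; stays.
  (3,1): now satisfied by earlier moves; stays.
Resulting grid:
Q P P _
P P Q Q
P P P Q
Q P P Q
Unsatisfied now: (0,0), (0,2), (1,2), (2,2), (3,0), (3,3).

6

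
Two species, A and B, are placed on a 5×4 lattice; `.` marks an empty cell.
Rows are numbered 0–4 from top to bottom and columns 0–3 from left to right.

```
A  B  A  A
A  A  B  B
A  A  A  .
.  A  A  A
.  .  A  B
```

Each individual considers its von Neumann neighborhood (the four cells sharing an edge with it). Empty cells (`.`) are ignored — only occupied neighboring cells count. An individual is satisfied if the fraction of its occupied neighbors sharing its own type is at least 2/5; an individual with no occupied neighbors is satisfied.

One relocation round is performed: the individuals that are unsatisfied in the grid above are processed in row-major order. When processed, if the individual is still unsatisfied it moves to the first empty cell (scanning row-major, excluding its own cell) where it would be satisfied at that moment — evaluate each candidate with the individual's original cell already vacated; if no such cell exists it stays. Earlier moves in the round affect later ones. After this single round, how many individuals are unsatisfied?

Initially unsatisfied (in order): (0,1), (0,2), (1,2), (4,3).
  (0,1) → (4,0).
  (0,2): now satisfied by earlier moves; stays.
  (1,2): no empty cell satisfies it; stays.
  (4,3): no empty cell satisfies it; stays.
Resulting grid:
A . A A
A A B B
A A A .
. A A A
B . A B
Unsatisfied now: (1,2), (4,3).

2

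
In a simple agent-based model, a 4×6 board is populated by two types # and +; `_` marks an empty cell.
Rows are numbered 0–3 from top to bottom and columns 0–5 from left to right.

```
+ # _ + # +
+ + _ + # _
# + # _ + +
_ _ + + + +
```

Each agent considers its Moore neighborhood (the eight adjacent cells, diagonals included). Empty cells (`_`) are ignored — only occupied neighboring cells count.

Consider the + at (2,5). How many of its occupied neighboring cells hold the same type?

3

Occupied neighbors of (2,5): (1,4)=#, (2,4)=+, (3,4)=+, (3,5)=+.
Same type (+): 3 of 4.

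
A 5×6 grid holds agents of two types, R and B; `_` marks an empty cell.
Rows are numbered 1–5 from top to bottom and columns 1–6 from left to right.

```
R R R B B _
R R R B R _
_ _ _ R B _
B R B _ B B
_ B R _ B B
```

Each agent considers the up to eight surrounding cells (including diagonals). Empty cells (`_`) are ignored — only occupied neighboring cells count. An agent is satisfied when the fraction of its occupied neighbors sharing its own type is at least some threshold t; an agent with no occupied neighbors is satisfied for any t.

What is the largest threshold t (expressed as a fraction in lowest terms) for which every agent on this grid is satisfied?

1/5

Row 1: (1,1)R 3/3 · (1,2)R 5/5 · (1,3)R 3/5 · (1,4)B 2/5 · (1,5)B 2/3
Row 2: (2,1)R 3/3 · (2,2)R 5/5 · (2,3)R 4/6 · (2,4)B 3/7 · (2,5)R 1/5
Row 3: (3,4)R 2/6 · (3,5)B 3/5
Row 4: (4,1)B 1/2 · (4,2)R 1/4 · (4,3)B 1/4 · (4,5)B 4/5 · (4,6)B 4/4
Row 5: (5,2)B 2/4 · (5,3)R 1/3 · (5,5)B 3/3 · (5,6)B 3/3
The smallest same-type fraction is 1/5 at (2,5), which reduces to 1/5. Any threshold above that leaves this agent unsatisfied.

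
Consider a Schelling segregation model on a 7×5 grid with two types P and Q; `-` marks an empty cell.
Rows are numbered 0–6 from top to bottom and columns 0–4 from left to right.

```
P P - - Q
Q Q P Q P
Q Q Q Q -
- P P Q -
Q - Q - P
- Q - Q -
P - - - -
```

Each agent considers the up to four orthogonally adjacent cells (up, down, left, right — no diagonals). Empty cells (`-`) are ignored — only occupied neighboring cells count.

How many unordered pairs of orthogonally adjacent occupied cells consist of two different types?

11

Scan each occupied cell's neighbors to the right and below so each pair is counted once.
From row 0: 3 unlike of 4 pairs (running 3/4).
From row 1: 4 unlike of 8 pairs (running 7/12).
From row 2: 2 unlike of 6 pairs (running 9/18).
From row 3: 2 unlike of 3 pairs (running 11/21).
Total adjacent occupied pairs: 21; unlike-type pairs: 11.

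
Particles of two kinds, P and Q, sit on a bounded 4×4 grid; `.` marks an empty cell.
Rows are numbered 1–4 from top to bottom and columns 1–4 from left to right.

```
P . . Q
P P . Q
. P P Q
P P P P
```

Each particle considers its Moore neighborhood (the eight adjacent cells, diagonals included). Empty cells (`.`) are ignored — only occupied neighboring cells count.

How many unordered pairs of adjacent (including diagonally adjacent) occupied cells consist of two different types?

Scan each occupied cell's neighbors to the right and below (and the two forward diagonals) so each pair is counted once.
From row 1: 0 unlike of 3 pairs (running 0/3).
From row 2: 1 unlike of 6 pairs (running 1/9).
From row 3: 3 unlike of 10 pairs (running 4/19).
From row 4: 0 unlike of 3 pairs (running 4/22).
Total adjacent occupied pairs: 22; unlike-type pairs: 4.

4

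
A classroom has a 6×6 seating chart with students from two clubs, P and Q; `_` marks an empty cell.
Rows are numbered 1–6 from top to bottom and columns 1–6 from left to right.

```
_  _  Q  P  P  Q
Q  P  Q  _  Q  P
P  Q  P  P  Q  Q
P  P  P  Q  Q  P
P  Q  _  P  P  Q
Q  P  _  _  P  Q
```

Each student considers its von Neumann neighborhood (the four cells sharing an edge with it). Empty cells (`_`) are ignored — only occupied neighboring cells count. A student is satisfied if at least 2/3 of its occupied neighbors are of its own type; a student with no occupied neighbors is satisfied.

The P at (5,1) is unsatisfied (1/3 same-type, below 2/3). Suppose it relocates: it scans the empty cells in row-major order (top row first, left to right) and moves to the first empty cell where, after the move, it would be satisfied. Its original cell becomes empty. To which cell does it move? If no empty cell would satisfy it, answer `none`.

Vacating (5,1). Empty cells in order:
  (1,1): 0/1 same-type → still unsatisfied.
  (1,2): 1/2 same-type → still unsatisfied.
  (2,4): 2/4 same-type → still unsatisfied.
  (5,3): 2/3 same-type → satisfied — stop here.

(5,3)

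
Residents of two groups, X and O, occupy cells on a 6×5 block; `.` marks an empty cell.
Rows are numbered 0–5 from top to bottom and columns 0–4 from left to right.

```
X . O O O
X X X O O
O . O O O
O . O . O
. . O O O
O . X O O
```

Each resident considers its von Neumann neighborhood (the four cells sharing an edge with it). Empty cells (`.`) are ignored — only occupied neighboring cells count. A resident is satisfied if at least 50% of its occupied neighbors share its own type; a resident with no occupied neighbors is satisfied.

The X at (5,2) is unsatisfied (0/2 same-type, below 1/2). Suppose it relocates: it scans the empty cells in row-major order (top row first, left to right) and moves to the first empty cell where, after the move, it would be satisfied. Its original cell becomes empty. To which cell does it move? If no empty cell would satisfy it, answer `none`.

(0,1)

Vacating (5,2). Empty cells in order:
  (0,1): 2/3 same-type → satisfied — stop here.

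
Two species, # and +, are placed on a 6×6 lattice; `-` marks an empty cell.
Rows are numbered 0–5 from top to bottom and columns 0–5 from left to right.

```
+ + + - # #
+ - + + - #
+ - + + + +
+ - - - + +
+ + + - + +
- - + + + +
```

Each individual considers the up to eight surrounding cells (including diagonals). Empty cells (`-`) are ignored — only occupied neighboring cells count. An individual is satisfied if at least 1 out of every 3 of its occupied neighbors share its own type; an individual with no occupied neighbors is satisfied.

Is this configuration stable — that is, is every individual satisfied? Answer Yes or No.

Yes

(0,0)+ 2/2 ok
(0,1)+ 4/4 ok
(0,2)+ 3/3 ok
(0,4)# 2/3 ok
(0,5)# 2/2 ok
(1,0)+ 3/3 ok
(1,2)+ 5/5 ok
(1,3)+ 5/6 ok
(1,5)# 2/4 ok
(2,0)+ 2/2 ok
(2,2)+ 3/3 ok
(2,3)+ 5/5 ok
(2,4)+ 5/6 ok
(2,5)+ 3/4 ok
(3,0)+ 3/3 ok
(3,4)+ 6/6 ok
(3,5)+ 5/5 ok
(4,0)+ 2/2 ok
(4,1)+ 4/4 ok
(4,2)+ 3/3 ok
(4,4)+ 6/6 ok
(4,5)+ 5/5 ok
(5,2)+ 3/3 ok
(5,3)+ 4/4 ok
(5,4)+ 4/4 ok
(5,5)+ 3/3 ok
All meet the threshold, so the configuration is stable.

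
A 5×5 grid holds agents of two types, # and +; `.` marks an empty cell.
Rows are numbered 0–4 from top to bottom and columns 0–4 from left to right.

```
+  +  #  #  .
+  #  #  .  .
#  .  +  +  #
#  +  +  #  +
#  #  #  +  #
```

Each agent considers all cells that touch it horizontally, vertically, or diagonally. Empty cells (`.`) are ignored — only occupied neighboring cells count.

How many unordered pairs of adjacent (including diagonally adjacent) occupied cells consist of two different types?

26

Scan each occupied cell's neighbors to the right and below (and the two forward diagonals) so each pair is counted once.
Row 0: +(0,0)–+(0,1)= +(0,0)–+(1,0)= +(0,0)–#(1,1)≠ +(0,1)–#(0,2)≠ +(0,1)–#(1,1)≠ +(0,1)–#(1,2)≠ +(0,1)–+(1,0)= #(0,2)–#(0,3)= #(0,2)–#(1,2)= #(0,2)–#(1,1)= #(0,3)–#(1,2)=  → 4/11 unlike.
Row 1: +(1,0)–#(1,1)≠ +(1,0)–#(2,0)≠ #(1,1)–#(1,2)= #(1,1)–+(2,2)≠ #(1,1)–#(2,0)= #(1,2)–+(2,2)≠ #(1,2)–+(2,3)≠  → 5/7 unlike.
Row 2: #(2,0)–#(3,0)= #(2,0)–+(3,1)≠ +(2,2)–+(2,3)= +(2,2)–+(3,2)= +(2,2)–#(3,3)≠ +(2,2)–+(3,1)= +(2,3)–#(2,4)≠ +(2,3)–#(3,3)≠ +(2,3)–+(3,4)= +(2,3)–+(3,2)= #(2,4)–+(3,4)≠ #(2,4)–#(3,3)=  → 5/12 unlike.
Row 3: #(3,0)–+(3,1)≠ #(3,0)–#(4,0)= #(3,0)–#(4,1)= +(3,1)–+(3,2)= +(3,1)–#(4,1)≠ +(3,1)–#(4,2)≠ +(3,1)–#(4,0)≠ +(3,2)–#(3,3)≠ +(3,2)–#(4,2)≠ +(3,2)–+(4,3)= +(3,2)–#(4,1)≠ #(3,3)–+(3,4)≠ #(3,3)–+(4,3)≠ #(3,3)–#(4,4)= #(3,3)–#(4,2)= +(3,4)–#(4,4)≠ +(3,4)–+(4,3)=  → 10/17 unlike.
Row 4: #(4,0)–#(4,1)= #(4,1)–#(4,2)= #(4,2)–+(4,3)≠ +(4,3)–#(4,4)≠  → 2/4 unlike.
Total adjacent occupied pairs: 51; unlike-type pairs: 26.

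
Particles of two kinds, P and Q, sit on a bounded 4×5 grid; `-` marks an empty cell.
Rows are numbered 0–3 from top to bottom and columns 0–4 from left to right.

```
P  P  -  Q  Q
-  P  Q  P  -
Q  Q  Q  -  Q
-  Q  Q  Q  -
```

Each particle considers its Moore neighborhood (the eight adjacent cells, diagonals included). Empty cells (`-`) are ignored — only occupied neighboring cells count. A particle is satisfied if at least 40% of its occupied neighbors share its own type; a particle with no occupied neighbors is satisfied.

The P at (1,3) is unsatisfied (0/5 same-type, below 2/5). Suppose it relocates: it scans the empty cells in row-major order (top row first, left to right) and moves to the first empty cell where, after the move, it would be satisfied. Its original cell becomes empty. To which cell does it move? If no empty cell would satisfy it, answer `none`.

Vacating (1,3). Empty cells in order:
  (0,2): 2/4 same-type → satisfied — stop here.

(0,2)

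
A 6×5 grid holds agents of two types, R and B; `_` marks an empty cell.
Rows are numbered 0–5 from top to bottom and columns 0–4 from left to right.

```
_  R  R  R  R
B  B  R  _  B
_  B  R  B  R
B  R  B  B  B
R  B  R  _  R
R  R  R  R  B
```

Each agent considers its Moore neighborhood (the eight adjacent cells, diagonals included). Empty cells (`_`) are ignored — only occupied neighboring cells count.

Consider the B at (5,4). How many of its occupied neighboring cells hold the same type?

Occupied neighbors of (5,4): (4,4)=R, (5,3)=R.
Same type (B): 0 of 2.

0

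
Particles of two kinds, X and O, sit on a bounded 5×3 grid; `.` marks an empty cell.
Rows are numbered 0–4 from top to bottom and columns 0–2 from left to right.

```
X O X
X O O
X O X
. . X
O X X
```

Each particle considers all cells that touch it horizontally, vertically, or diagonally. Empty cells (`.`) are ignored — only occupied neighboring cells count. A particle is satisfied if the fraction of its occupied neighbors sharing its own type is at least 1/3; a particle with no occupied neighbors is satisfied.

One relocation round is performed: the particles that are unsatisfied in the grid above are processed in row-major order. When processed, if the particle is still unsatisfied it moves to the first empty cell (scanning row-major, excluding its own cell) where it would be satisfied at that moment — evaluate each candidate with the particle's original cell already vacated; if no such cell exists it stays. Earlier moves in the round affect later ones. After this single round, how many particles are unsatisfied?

Initially unsatisfied (in order): (0,2), (2,2), (4,0).
  (0,2) → (3,0).
  (2,2) → (3,1).
  (4,0) → (0,2).
Resulting grid:
X O O
X O O
X O .
X X X
. X X
Unsatisfied now: (2,1).

1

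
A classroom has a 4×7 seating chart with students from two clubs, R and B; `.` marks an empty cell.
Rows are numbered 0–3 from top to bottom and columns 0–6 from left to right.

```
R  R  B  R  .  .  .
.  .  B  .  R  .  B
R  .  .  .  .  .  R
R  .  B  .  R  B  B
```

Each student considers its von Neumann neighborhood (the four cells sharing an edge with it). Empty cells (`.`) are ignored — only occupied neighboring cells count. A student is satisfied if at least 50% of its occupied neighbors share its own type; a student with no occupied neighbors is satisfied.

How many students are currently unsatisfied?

(0,0)R 1/1 ✓
(0,1)R 1/2 ✓
(0,2)B 1/3 ✗
(0,3)R 0/1 ✗
(1,2)B 1/1 ✓
(1,4)R 0/0 ✓
(1,6)B 0/1 ✗
(2,0)R 1/1 ✓
(2,6)R 0/2 ✗
(3,0)R 1/1 ✓
(3,2)B 0/0 ✓
(3,4)R 0/1 ✗
(3,5)B 1/2 ✓
(3,6)B 1/2 ✓
Unsatisfied: (0,2), (0,3), (1,6), (2,6), (3,4) — 5 in total.

5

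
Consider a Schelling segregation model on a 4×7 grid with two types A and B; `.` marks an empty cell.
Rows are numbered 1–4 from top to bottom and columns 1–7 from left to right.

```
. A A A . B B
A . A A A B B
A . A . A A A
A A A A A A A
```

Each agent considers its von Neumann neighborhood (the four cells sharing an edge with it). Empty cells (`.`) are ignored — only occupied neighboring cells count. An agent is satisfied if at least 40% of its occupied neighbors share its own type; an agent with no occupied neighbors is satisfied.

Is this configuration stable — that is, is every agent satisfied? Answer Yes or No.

Yes

(1,2)A 1/1 ✓
(1,3)A 3/3 ✓
(1,4)A 2/2 ✓
(1,6)B 2/2 ✓
(1,7)B 2/2 ✓
(2,1)A 1/1 ✓
(2,3)A 3/3 ✓
(2,4)A 3/3 ✓
(2,5)A 2/3 ✓
(2,6)B 2/4 ✓
(2,7)B 2/3 ✓
(3,1)A 2/2 ✓
(3,3)A 2/2 ✓
(3,5)A 3/3 ✓
(3,6)A 3/4 ✓
(3,7)A 2/3 ✓
(4,1)A 2/2 ✓
(4,2)A 2/2 ✓
(4,3)A 3/3 ✓
(4,4)A 2/2 ✓
(4,5)A 3/3 ✓
(4,6)A 3/3 ✓
(4,7)A 2/2 ✓
All meet the threshold, so the configuration is stable.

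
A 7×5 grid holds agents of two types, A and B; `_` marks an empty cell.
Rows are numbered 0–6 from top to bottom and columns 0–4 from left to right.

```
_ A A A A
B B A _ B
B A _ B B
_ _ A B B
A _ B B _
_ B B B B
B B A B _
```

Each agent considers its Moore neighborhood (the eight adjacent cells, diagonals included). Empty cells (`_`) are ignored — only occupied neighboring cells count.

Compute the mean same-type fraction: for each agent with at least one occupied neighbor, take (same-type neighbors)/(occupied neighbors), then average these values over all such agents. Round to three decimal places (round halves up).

0.647

(0,1)A 2/4
(0,2)A 3/4
(0,3)A 3/4
(0,4)A 1/2
(1,0)B 2/4
(1,1)B 2/6
(1,2)A 4/6
(1,4)B 2/4
(2,0)B 2/3
(2,1)A 2/5
(2,3)B 4/6
(2,4)B 4/4
(3,2)A 1/5
(3,3)B 5/6
(3,4)B 4/4
(4,0)A 0/1
(4,2)B 5/6
(4,3)B 6/7
(5,1)B 4/6
(5,2)B 6/7
(5,3)B 5/6
(5,4)B 3/3
(6,0)B 2/2
(6,1)B 3/4
(6,2)A 0/5
(6,3)B 3/4
Sum over 26 agents: 2/4 + 3/4 + 3/4 + 1/2 + 2/4 + 2/6 + 4/6 + 2/4 + 2/3 + 2/5 + 4/6 + 4/4 + 1/5 + 5/6 + 4/4 + 0/1 + 5/6 + 6/7 + 4/6 + 6/7 + 5/6 + 3/3 + 2/2 + 3/4 + 0/5 + 3/4 = 1177/70; mean = 1177/70 ÷ 26 = 1177/1820 = 0.646703… → 0.647.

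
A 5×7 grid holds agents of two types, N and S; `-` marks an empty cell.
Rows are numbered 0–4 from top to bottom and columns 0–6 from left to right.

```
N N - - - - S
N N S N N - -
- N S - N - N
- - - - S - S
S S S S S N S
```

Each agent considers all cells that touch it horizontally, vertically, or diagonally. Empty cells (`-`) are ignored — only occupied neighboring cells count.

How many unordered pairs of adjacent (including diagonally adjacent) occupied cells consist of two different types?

Scan each occupied cell's neighbors to the right and below (and the two forward diagonals) so each pair is counted once.
From row 0: 1 unlike of 6 pairs (running 1/6).
From row 1: 5 unlike of 12 pairs (running 6/18).
From row 2: 3 unlike of 3 pairs (running 9/21).
From row 3: 2 unlike of 5 pairs (running 11/26).
From row 4: 2 unlike of 6 pairs (running 13/32).
Total adjacent occupied pairs: 32; unlike-type pairs: 13.

13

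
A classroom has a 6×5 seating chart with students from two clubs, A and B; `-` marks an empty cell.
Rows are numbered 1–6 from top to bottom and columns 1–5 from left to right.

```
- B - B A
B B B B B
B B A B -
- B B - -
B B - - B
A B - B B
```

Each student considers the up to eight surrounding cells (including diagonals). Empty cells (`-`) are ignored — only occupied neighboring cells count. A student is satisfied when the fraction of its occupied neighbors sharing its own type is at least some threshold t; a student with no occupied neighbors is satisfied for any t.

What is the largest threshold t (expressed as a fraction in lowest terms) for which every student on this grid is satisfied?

Row 1: (1,2)B 3/3 · (1,4)B 3/4 · (1,5)A 0/3
Row 2: (2,1)B 4/4 · (2,2)B 5/6 · (2,3)B 6/7 · (2,4)B 4/6 · (2,5)B 3/4
Row 3: (3,1)B 4/4 · (3,2)B 6/7 · (3,3)A 0/7 · (3,4)B 4/5
Row 4: (4,2)B 5/6 · (4,3)B 4/5
Row 5: (5,1)B 3/4 · (5,2)B 4/5 · (5,5)B 2/2
Row 6: (6,1)A 0/3 · (6,2)B 2/3 · (6,4)B 2/2 · (6,5)B 2/2
The smallest same-type fraction is 0/3 at (1,5), which reduces to 0/1. Any threshold above that leaves this student unsatisfied.

0/1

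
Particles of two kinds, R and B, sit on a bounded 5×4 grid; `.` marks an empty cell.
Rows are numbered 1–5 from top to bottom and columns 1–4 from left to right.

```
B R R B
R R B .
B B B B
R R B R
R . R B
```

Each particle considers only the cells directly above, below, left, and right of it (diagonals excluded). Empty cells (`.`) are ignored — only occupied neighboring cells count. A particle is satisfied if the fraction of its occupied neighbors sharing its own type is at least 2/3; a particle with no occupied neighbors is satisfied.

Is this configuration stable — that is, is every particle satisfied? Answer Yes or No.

No

Row 1: (1,1)B 0/2 unhappy · (1,2)R 2/3 ok · (1,3)R 1/3 unhappy · (1,4)B 0/1 unhappy
Row 2: (2,1)R 1/3 unhappy · (2,2)R 2/4 unhappy · (2,3)B 1/3 unhappy
Row 3: (3,1)B 1/3 unhappy · (3,2)B 2/4 unhappy · (3,3)B 4/4 ok · (3,4)B 1/2 unhappy
Row 4: (4,1)R 2/3 ok · (4,2)R 1/3 unhappy · (4,3)B 1/4 unhappy · (4,4)R 0/3 unhappy
Row 5: (5,1)R 1/1 ok · (5,3)R 0/2 unhappy · (5,4)B 0/2 unhappy
For instance (1,1) has only 0/2 same-type neighbors, below 2/3.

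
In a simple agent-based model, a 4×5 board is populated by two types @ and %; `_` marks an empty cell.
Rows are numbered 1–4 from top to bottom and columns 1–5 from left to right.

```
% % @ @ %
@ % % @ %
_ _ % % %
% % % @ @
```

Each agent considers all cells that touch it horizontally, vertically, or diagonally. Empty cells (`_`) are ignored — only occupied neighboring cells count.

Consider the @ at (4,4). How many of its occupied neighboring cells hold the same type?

Occupied neighbors of (4,4): (3,3)=%, (3,4)=%, (3,5)=%, (4,3)=%, (4,5)=@.
Same type (@): 1 of 5.

1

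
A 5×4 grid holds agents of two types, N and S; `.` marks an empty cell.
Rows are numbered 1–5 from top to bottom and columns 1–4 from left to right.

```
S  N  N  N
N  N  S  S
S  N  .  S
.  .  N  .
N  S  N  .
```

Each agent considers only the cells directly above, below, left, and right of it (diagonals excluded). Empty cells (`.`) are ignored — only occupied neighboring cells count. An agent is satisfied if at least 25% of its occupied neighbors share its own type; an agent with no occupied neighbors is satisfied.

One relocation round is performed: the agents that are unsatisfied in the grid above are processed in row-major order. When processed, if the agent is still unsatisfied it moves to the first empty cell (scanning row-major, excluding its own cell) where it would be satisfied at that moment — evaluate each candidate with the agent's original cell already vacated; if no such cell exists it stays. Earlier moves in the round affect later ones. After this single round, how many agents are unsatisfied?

Initially unsatisfied (in order): (1,1), (3,1), (5,1), (5,2).
  (1,1) → (3,3).
  (3,1) → (4,2).
  (5,1) → (1,1).
  (5,2): now satisfied by earlier moves; stays.
Resulting grid:
N N N N
N N S S
. N S S
. S N .
. S N .
All satisfied now.

0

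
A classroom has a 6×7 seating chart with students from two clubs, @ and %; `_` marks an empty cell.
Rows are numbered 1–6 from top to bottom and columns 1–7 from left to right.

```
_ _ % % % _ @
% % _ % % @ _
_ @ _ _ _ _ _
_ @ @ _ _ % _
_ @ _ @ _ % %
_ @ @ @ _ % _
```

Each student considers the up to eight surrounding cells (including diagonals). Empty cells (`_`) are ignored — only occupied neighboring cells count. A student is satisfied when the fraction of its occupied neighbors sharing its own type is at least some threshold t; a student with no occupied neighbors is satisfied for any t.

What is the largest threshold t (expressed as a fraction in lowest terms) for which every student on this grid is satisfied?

(1,3)% 3/3
(1,4)% 4/4
(1,5)% 3/4
(1,7)@ 1/1
(2,1)% 1/2
(2,2)% 2/3
(2,4)% 4/4
(2,5)% 3/4
(2,6)@ 1/3
(3,2)@ 2/4
(4,2)@ 3/3
(4,3)@ 4/4
(4,6)% 2/2
(5,2)@ 4/4
(5,4)@ 3/3
(5,6)% 3/3
(5,7)% 3/3
(6,2)@ 2/2
(6,3)@ 4/4
(6,4)@ 2/2
(6,6)% 2/2
The smallest same-type fraction is 1/3 at (2,6), which reduces to 1/3. Any threshold above that leaves this student unsatisfied.

1/3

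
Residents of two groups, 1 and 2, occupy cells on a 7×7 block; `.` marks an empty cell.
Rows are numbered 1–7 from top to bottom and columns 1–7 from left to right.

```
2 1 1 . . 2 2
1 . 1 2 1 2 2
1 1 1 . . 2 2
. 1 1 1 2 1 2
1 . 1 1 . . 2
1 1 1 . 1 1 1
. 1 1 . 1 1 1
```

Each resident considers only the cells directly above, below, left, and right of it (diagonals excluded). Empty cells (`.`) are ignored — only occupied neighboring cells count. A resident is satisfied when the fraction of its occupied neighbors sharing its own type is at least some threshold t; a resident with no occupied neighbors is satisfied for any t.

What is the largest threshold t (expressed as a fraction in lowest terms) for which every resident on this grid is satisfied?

0/1

Row 1: (1,1)2 0/2 · (1,2)1 1/2 · (1,3)1 2/2 · (1,6)2 2/2 · (1,7)2 2/2
Row 2: (2,1)1 1/2 · (2,3)1 2/3 · (2,4)2 0/2 · (2,5)1 0/2 · (2,6)2 3/4 · (2,7)2 3/3
Row 3: (3,1)1 2/2 · (3,2)1 3/3 · (3,3)1 3/3 · (3,6)2 2/3 · (3,7)2 3/3
Row 4: (4,2)1 2/2 · (4,3)1 4/4 · (4,4)1 2/3 · (4,5)2 0/2 · (4,6)1 0/3 · (4,7)2 2/3
Row 5: (5,1)1 1/1 · (5,3)1 3/3 · (5,4)1 2/2 · (5,7)2 1/2
Row 6: (6,1)1 2/2 · (6,2)1 3/3 · (6,3)1 3/3 · (6,5)1 2/2 · (6,6)1 3/3 · (6,7)1 2/3
Row 7: (7,2)1 2/2 · (7,3)1 2/2 · (7,5)1 2/2 · (7,6)1 3/3 · (7,7)1 2/2
The smallest same-type fraction is 0/2 at (1,1), which reduces to 0/1. Any threshold above that leaves this resident unsatisfied.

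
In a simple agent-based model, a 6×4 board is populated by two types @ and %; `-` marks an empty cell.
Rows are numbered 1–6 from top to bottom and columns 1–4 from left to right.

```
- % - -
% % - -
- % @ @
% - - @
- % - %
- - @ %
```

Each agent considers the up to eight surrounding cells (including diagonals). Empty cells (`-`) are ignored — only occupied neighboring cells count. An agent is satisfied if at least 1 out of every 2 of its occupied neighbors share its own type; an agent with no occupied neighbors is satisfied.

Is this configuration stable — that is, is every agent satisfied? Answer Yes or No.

Row 1: (1,2)% 2/2 ✓
Row 2: (2,1)% 3/3 ✓ · (2,2)% 3/4 ✓
Row 3: (3,2)% 3/4 ✓ · (3,3)@ 2/4 ✓ · (3,4)@ 2/2 ✓
Row 4: (4,1)% 2/2 ✓ · (4,4)@ 2/3 ✓
Row 5: (5,2)% 1/2 ✓ · (5,4)% 1/3 ✗
Row 6: (6,3)@ 0/3 ✗ · (6,4)% 1/2 ✓
For instance (5,4) has only 1/3 same-type neighbors, below 1/2.

No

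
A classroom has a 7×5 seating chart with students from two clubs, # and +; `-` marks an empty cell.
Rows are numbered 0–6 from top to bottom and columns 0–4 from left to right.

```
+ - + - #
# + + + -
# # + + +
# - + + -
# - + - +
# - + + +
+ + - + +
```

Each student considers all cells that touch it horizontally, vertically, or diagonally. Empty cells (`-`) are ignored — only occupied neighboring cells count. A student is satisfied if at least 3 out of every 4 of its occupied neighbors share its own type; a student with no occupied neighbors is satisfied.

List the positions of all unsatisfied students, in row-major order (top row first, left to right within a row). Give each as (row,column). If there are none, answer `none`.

Row 0: (0,0)+ 1/2 not · (0,2)+ 3/3 satisfied · (0,4)# 0/1 not
Row 1: (1,0)# 2/4 not · (1,1)+ 4/7 not · (1,2)+ 5/6 satisfied · (1,3)+ 5/6 satisfied
Row 2: (2,0)# 3/4 satisfied · (2,1)# 3/7 not · (2,2)+ 6/7 satisfied · (2,3)+ 6/6 satisfied · (2,4)+ 3/3 satisfied
Row 3: (3,0)# 3/3 satisfied · (3,2)+ 4/5 satisfied · (3,3)+ 6/6 satisfied
Row 4: (4,0)# 2/2 satisfied · (4,2)+ 4/4 satisfied · (4,4)+ 3/3 satisfied
Row 5: (5,0)# 1/3 not · (5,2)+ 4/4 satisfied · (5,3)+ 6/6 satisfied · (5,4)+ 4/4 satisfied
Row 6: (6,0)+ 1/2 not · (6,1)+ 2/3 not · (6,3)+ 4/4 satisfied · (6,4)+ 3/3 satisfied

(0,0), (0,4), (1,0), (1,1), (2,1), (5,0), (6,0), (6,1)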